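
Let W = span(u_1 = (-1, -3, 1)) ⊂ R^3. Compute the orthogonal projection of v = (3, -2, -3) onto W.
proj_W(v) = (0, 0, 0)

Set up U = [u_1 | ... | u_1] ∈ R^(3×1). The projector onto W = col(U) is P = U (U^T U)^(-1) U^T.
Compute U^T U =
  [11],
and U^T v = (0).
Solve U^T U · c = U^T v for the coefficients: c = (0). The projection is proj_W(v) = U c.
Check: (v - proj_W(v)) · u_1 = 0  (should be 0).
Result: proj_W(v) = (0, 0, 0).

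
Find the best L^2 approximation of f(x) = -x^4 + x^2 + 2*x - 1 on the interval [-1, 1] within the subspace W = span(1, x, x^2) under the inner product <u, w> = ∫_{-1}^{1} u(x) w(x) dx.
g(x) = x^2/7 + 2*x - 32/35

The best approximation g ∈ W is the orthogonal projection of f onto W. Writing g = a_0 + a_1 x + a_2 x^2, the coefficients solve the normal equations G · a = b where
  G_{ij} = <φ_i, φ_j> and b_i = <f, φ_i>, with φ_0 = 1, φ_1 = x, φ_2 = x^2.
G =
  [2, 0, 2/3]
  [0, 2/3, 0]
  [2/3, 0, 2/5],
b = (-26/15, 4/3, -58/105).
Solving gives a_0 = -32/35, a_1 = 2, a_2 = 1/7, so
  g(x) = x^2/7 + 2*x - 32/35.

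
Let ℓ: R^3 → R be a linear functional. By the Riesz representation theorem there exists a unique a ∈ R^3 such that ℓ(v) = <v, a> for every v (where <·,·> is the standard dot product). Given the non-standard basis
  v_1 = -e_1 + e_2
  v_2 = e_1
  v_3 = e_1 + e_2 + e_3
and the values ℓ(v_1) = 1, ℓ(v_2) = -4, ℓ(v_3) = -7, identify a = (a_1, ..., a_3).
a = (-4, -3, 0)

Write a = (a_1, ..., a_3) in the standard basis. For each basis vector v_i, ℓ(v_i) = <v_i, a> is a linear equation in the a_j's. Collect the n equations into a matrix system V a = ℓ, where row i of V is v_i (expressed in the standard basis). Since V is invertible (lower-triangular with 1s on the diagonal, up to permutation), solve by back-substitution:
  V =
[[-1, 1, 0],
 [1, 0, 0],
 [1, 1, 1]]
  V a = (1, -4, -7)
Solving gives a = (-4, -3, 0).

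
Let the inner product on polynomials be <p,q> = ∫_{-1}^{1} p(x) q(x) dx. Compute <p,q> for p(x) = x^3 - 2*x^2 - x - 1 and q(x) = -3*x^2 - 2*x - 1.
<p,q> = 124/15

Expand the product: p(x)·q(x) = -3*x^5 + 4*x^4 + 6*x^3 + 7*x^2 + 3*x + 1.
∫_{-1}^{1} of each monomial x^k gives [2/(k+1) if k even, 0 if k odd]. Integrating term-by-term (or equivalently evaluating the antiderivative F(x) = -x^6/2 + 4*x^5/5 + 3*x^4/2 + 7*x^3/3 + 3*x^2/2 + x at the endpoints):
  F(1) − F(−1) = 199/30 − (-49/30) = 124/15.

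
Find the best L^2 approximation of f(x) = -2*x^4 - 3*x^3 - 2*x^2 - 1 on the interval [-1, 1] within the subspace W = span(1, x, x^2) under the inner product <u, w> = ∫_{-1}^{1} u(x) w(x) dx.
g(x) = -26*x^2/7 - 9*x/5 - 29/35

The best approximation g ∈ W is the orthogonal projection of f onto W. Writing g = a_0 + a_1 x + a_2 x^2, the coefficients solve the normal equations G · a = b where
  G_{ij} = <φ_i, φ_j> and b_i = <f, φ_i>, with φ_0 = 1, φ_1 = x, φ_2 = x^2.
G =
  [2, 0, 2/3]
  [0, 2/3, 0]
  [2/3, 0, 2/5],
b = (-62/15, -6/5, -214/105).
Solving gives a_0 = -29/35, a_1 = -9/5, a_2 = -26/7, so
  g(x) = -26*x^2/7 - 9*x/5 - 29/35.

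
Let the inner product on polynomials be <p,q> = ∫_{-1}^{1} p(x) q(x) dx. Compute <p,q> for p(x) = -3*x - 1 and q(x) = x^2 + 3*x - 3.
<p,q> = -2/3

Expand the product: p(x)·q(x) = -3*x^3 - 10*x^2 + 6*x + 3.
∫_{-1}^{1} of each monomial x^k gives [2/(k+1) if k even, 0 if k odd]. Integrating term-by-term (or equivalently evaluating the antiderivative F(x) = -3*x^4/4 - 10*x^3/3 + 3*x^2 + 3*x at the endpoints):
  F(1) − F(−1) = 23/12 − (31/12) = -2/3.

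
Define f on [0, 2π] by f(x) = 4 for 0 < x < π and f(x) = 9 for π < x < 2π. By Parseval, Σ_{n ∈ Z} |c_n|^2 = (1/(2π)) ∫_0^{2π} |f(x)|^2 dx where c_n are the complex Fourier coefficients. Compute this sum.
Σ |c_n|^2 = 97/2

Parseval equates the L^2 energy of f (normalised by 1/(2π)) with the ℓ^2 sum of its Fourier coefficients: (1/(2π)) ∫_0^{2π} |f|^2 = Σ |c_n|^2.
Compute the left side: (1/(2π)) [∫_0^π 4^2 dx + ∫_π^{2π} 9^2 dx] = (1/(2π)) · (16π + 81π) = (16 + 81)/2 = 97/2.
So Σ_{n ∈ Z} |c_n|^2 = 97/2.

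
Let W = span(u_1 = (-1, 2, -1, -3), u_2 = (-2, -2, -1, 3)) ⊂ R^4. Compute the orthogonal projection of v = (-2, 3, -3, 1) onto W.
proj_W(v) = (-232/85, 44/85, -162/85, -66/85)

Set up U = [u_1 | ... | u_2] ∈ R^(4×2). The projector onto W = col(U) is P = U (U^T U)^(-1) U^T.
Compute U^T U =
  [15, -10]
  [-10, 18],
and U^T v = (8, 4).
Solve U^T U · c = U^T v for the coefficients: c = (92/85, 14/17). The projection is proj_W(v) = U c.
Check: (v - proj_W(v)) · u_1 = 0  (should be 0).
Check: (v - proj_W(v)) · u_2 = 0  (should be 0).
Result: proj_W(v) = (-232/85, 44/85, -162/85, -66/85).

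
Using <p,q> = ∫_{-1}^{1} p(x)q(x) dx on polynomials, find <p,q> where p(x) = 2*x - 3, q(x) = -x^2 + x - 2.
<p,q> = 46/3

Expand the product: p(x)·q(x) = -2*x^3 + 5*x^2 - 7*x + 6.
∫_{-1}^{1} of each monomial x^k gives [2/(k+1) if k even, 0 if k odd]. Integrating term-by-term (or equivalently evaluating the antiderivative F(x) = -x^4/2 + 5*x^3/3 - 7*x^2/2 + 6*x at the endpoints):
  F(1) − F(−1) = 11/3 − (-35/3) = 46/3.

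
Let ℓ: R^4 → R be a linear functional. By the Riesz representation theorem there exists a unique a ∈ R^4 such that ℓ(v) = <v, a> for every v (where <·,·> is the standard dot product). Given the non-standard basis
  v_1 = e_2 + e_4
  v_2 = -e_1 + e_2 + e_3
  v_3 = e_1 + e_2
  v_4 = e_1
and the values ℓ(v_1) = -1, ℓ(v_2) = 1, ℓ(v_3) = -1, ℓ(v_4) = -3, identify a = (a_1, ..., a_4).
a = (-3, 2, -4, -3)

Write a = (a_1, ..., a_4) in the standard basis. For each basis vector v_i, ℓ(v_i) = <v_i, a> is a linear equation in the a_j's. Collect the n equations into a matrix system V a = ℓ, where row i of V is v_i (expressed in the standard basis). Since V is invertible (lower-triangular with 1s on the diagonal, up to permutation), solve by back-substitution:
  V =
[[0, 1, 0, 1],
 [-1, 1, 1, 0],
 [1, 1, 0, 0],
 [1, 0, 0, 0]]
  V a = (-1, 1, -1, -3)
Solving gives a = (-3, 2, -4, -3).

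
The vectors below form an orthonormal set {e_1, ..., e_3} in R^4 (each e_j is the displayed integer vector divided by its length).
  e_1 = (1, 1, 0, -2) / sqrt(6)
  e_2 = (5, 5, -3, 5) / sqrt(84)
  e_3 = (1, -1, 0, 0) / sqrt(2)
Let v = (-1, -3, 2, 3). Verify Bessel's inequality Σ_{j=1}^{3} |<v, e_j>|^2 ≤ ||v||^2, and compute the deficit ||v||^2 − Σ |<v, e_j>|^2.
Σ |<v, e_j>|^2 = 563/28; ||v||^2 = 23; deficit = 81/28

Write each e_j = u_j / sqrt(<u_j, u_j>) where u_j is the displayed integer vector. Then <v, e_j> = <v, u_j> / sqrt(<u_j, u_j>), so |<v, e_j>|^2 = <v, u_j>^2 / <u_j, u_j>.
Coefficients: <v, e_1> = -10/sqrt(6), <v, e_2> = -11/sqrt(84), <v, e_3> = 2/sqrt(2).
Square and sum: Σ |<v, e_j>|^2 = 563/28.
Compute ||v||^2 = v·v = 23.
Deficit = 23 − 563/28 = 81/28 ≥ 0, confirming Bessel's inequality. (The deficit equals ||v − Σ <v,e_j> e_j||^2, the squared distance from v to span{e_j}.)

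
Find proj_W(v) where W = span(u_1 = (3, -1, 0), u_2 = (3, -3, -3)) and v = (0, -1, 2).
proj_W(v) = (1/2, 1/2, 1)

Set up U = [u_1 | ... | u_2] ∈ R^(3×2). The projector onto W = col(U) is P = U (U^T U)^(-1) U^T.
Compute U^T U =
  [10, 12]
  [12, 27],
and U^T v = (1, -3).
Solve U^T U · c = U^T v for the coefficients: c = (1/2, -1/3). The projection is proj_W(v) = U c.
Check: (v - proj_W(v)) · u_1 = 0  (should be 0).
Check: (v - proj_W(v)) · u_2 = 0  (should be 0).
Result: proj_W(v) = (1/2, 1/2, 1).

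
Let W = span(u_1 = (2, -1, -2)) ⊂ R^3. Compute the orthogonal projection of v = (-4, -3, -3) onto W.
proj_W(v) = (2/9, -1/9, -2/9)

Set up U = [u_1 | ... | u_1] ∈ R^(3×1). The projector onto W = col(U) is P = U (U^T U)^(-1) U^T.
Compute U^T U =
  [9],
and U^T v = (1).
Solve U^T U · c = U^T v for the coefficients: c = (1/9). The projection is proj_W(v) = U c.
Check: (v - proj_W(v)) · u_1 = 0  (should be 0).
Result: proj_W(v) = (2/9, -1/9, -2/9).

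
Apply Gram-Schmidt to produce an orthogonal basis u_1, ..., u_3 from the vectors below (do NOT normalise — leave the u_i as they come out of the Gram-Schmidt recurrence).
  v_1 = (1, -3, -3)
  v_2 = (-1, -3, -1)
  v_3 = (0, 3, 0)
Orthogonal basis:
  u_1 = (1, -3, -3)
  u_2 = (-30/19, -24/19, 14/19)
  u_3 = (-9/11, 6/11, -9/11)

Apply the Gram-Schmidt recurrence
  u_1 = v_1
  u_i = v_i − Σ_{j<i} ((v_i · u_j) / (u_j · u_j)) · u_j.

Step by step this gives:
  u_1 = (1, -3, -3)
  u_2 = (-30/19, -24/19, 14/19)
  u_3 = (-9/11, 6/11, -9/11)

Orthogonality check:
  u_2 · u_1 = 0 (should be 0)
  u_3 · u_1 = 0 (should be 0)
  u_3 · u_2 = 0 (should be 0)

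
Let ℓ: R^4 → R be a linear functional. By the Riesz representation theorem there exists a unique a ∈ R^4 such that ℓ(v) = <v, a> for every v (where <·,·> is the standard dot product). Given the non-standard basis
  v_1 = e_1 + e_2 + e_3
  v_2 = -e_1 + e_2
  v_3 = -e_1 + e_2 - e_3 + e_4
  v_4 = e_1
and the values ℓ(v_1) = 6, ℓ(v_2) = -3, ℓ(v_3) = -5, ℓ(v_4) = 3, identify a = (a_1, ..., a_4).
a = (3, 0, 3, 1)

Write a = (a_1, ..., a_4) in the standard basis. For each basis vector v_i, ℓ(v_i) = <v_i, a> is a linear equation in the a_j's. Collect the n equations into a matrix system V a = ℓ, where row i of V is v_i (expressed in the standard basis). Since V is invertible (lower-triangular with 1s on the diagonal, up to permutation), solve by back-substitution:
  V =
[[1, 1, 1, 0],
 [-1, 1, 0, 0],
 [-1, 1, -1, 1],
 [1, 0, 0, 0]]
  V a = (6, -3, -5, 3)
Solving gives a = (3, 0, 3, 1).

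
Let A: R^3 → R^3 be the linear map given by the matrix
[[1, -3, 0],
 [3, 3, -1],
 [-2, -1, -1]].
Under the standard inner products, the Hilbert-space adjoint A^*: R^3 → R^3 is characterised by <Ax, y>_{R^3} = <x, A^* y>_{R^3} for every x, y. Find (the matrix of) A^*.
A^* = A^T =
[[1, 3, -2],
 [-3, 3, -1],
 [0, -1, -1]]

For real matrices with standard dot products, the defining identity <Ax, y> = <x, A^* y> gives (Ax)^T y = x^T (A^*) y, i.e. x^T A^T y = x^T (A^*) y. Since this holds for all x, y, we must have A^* = A^T. Therefore
A^* =
[[1, 3, -2],
 [-3, 3, -1],
 [0, -1, -1]].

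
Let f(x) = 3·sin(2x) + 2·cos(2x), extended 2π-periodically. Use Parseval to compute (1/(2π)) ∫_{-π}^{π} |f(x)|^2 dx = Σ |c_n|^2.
Σ |c_n|^2 = 13/2

Expand |f|^2 and use orthogonality of {sin(nx), cos(mx)} on [-π, π]:
  ∫_{-π}^{π} sin(nx)^2 dx = π, ∫ cos(mx)^2 dx = π, and cross terms integrate to 0.
So ∫_{-π}^{π} f(x)^2 dx = 3^2 · π + 2^2 · π = (9 + 4)π.
Divide by 2π: (9 + 4)/2 = 13/2.
By Parseval, this equals Σ |c_n|^2.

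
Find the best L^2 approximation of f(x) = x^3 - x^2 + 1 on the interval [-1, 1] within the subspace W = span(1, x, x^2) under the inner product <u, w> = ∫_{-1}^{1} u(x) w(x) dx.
g(x) = -x^2 + 3*x/5 + 1

The best approximation g ∈ W is the orthogonal projection of f onto W. Writing g = a_0 + a_1 x + a_2 x^2, the coefficients solve the normal equations G · a = b where
  G_{ij} = <φ_i, φ_j> and b_i = <f, φ_i>, with φ_0 = 1, φ_1 = x, φ_2 = x^2.
G =
  [2, 0, 2/3]
  [0, 2/3, 0]
  [2/3, 0, 2/5],
b = (4/3, 2/5, 4/15).
Solving gives a_0 = 1, a_1 = 3/5, a_2 = -1, so
  g(x) = -x^2 + 3*x/5 + 1.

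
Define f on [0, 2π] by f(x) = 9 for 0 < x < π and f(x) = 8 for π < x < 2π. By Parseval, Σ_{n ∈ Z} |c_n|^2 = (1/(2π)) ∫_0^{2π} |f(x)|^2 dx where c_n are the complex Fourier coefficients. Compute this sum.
Σ |c_n|^2 = 145/2

Parseval equates the L^2 energy of f (normalised by 1/(2π)) with the ℓ^2 sum of its Fourier coefficients: (1/(2π)) ∫_0^{2π} |f|^2 = Σ |c_n|^2.
Compute the left side: (1/(2π)) [∫_0^π 9^2 dx + ∫_π^{2π} 8^2 dx] = (1/(2π)) · (81π + 64π) = (81 + 64)/2 = 145/2.
So Σ_{n ∈ Z} |c_n|^2 = 145/2.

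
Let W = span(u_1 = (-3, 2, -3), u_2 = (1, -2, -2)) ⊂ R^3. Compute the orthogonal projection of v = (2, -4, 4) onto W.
proj_W(v) = (714/197, -500/197, 660/197)

Set up U = [u_1 | ... | u_2] ∈ R^(3×2). The projector onto W = col(U) is P = U (U^T U)^(-1) U^T.
Compute U^T U =
  [22, -1]
  [-1, 9],
and U^T v = (-26, 2).
Solve U^T U · c = U^T v for the coefficients: c = (-232/197, 18/197). The projection is proj_W(v) = U c.
Check: (v - proj_W(v)) · u_1 = 0  (should be 0).
Check: (v - proj_W(v)) · u_2 = 0  (should be 0).
Result: proj_W(v) = (714/197, -500/197, 660/197).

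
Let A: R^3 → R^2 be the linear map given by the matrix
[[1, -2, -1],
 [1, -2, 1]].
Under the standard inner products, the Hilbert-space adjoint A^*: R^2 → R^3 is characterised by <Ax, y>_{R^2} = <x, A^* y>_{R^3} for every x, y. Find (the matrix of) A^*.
A^* = A^T =
[[1, 1],
 [-2, -2],
 [-1, 1]]

For real matrices with standard dot products, the defining identity <Ax, y> = <x, A^* y> gives (Ax)^T y = x^T (A^*) y, i.e. x^T A^T y = x^T (A^*) y. Since this holds for all x, y, we must have A^* = A^T. Therefore
A^* =
[[1, 1],
 [-2, -2],
 [-1, 1]].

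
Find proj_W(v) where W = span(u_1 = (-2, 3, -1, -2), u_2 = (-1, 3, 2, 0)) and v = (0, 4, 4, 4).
proj_W(v) = (0, 60/19, 100/19, 40/19)

Set up U = [u_1 | ... | u_2] ∈ R^(4×2). The projector onto W = col(U) is P = U (U^T U)^(-1) U^T.
Compute U^T U =
  [18, 9]
  [9, 14],
and U^T v = (0, 20).
Solve U^T U · c = U^T v for the coefficients: c = (-20/19, 40/19). The projection is proj_W(v) = U c.
Check: (v - proj_W(v)) · u_1 = 0  (should be 0).
Check: (v - proj_W(v)) · u_2 = 0  (should be 0).
Result: proj_W(v) = (0, 60/19, 100/19, 40/19).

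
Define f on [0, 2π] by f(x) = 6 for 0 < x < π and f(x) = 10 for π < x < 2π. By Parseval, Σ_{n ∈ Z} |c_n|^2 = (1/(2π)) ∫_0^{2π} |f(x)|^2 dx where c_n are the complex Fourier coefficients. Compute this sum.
Σ |c_n|^2 = 68

Parseval equates the L^2 energy of f (normalised by 1/(2π)) with the ℓ^2 sum of its Fourier coefficients: (1/(2π)) ∫_0^{2π} |f|^2 = Σ |c_n|^2.
Compute the left side: (1/(2π)) [∫_0^π 6^2 dx + ∫_π^{2π} 10^2 dx] = (1/(2π)) · (36π + 100π) = (36 + 100)/2 = 68.
So Σ_{n ∈ Z} |c_n|^2 = 68.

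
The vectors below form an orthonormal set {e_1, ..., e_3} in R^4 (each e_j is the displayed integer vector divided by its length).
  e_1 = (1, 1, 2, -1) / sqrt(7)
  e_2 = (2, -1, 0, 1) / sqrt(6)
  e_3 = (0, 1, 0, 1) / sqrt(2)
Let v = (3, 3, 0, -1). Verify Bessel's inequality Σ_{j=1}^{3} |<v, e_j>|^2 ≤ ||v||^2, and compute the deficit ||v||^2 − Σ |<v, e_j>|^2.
Σ |<v, e_j>|^2 = 29/3; ||v||^2 = 19; deficit = 28/3

Write each e_j = u_j / sqrt(<u_j, u_j>) where u_j is the displayed integer vector. Then <v, e_j> = <v, u_j> / sqrt(<u_j, u_j>), so |<v, e_j>|^2 = <v, u_j>^2 / <u_j, u_j>.
Coefficients: <v, e_1> = 7/sqrt(7), <v, e_2> = 2/sqrt(6), <v, e_3> = 2/sqrt(2).
Square and sum: Σ |<v, e_j>|^2 = 29/3.
Compute ||v||^2 = v·v = 19.
Deficit = 19 − 29/3 = 28/3 ≥ 0, confirming Bessel's inequality. (The deficit equals ||v − Σ <v,e_j> e_j||^2, the squared distance from v to span{e_j}.)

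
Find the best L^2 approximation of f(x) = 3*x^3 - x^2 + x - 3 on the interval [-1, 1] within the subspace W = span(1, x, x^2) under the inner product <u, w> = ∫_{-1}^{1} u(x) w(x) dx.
g(x) = -x^2 + 14*x/5 - 3

The best approximation g ∈ W is the orthogonal projection of f onto W. Writing g = a_0 + a_1 x + a_2 x^2, the coefficients solve the normal equations G · a = b where
  G_{ij} = <φ_i, φ_j> and b_i = <f, φ_i>, with φ_0 = 1, φ_1 = x, φ_2 = x^2.
G =
  [2, 0, 2/3]
  [0, 2/3, 0]
  [2/3, 0, 2/5],
b = (-20/3, 28/15, -12/5).
Solving gives a_0 = -3, a_1 = 14/5, a_2 = -1, so
  g(x) = -x^2 + 14*x/5 - 3.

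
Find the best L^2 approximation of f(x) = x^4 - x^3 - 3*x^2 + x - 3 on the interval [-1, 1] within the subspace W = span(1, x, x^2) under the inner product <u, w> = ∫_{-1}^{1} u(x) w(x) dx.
g(x) = -15*x^2/7 + 2*x/5 - 108/35

The best approximation g ∈ W is the orthogonal projection of f onto W. Writing g = a_0 + a_1 x + a_2 x^2, the coefficients solve the normal equations G · a = b where
  G_{ij} = <φ_i, φ_j> and b_i = <f, φ_i>, with φ_0 = 1, φ_1 = x, φ_2 = x^2.
G =
  [2, 0, 2/3]
  [0, 2/3, 0]
  [2/3, 0, 2/5],
b = (-38/5, 4/15, -102/35).
Solving gives a_0 = -108/35, a_1 = 2/5, a_2 = -15/7, so
  g(x) = -15*x^2/7 + 2*x/5 - 108/35.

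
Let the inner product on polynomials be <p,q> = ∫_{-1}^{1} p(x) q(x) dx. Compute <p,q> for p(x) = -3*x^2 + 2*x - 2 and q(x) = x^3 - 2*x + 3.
<p,q> = -298/15

Expand the product: p(x)·q(x) = -3*x^5 + 2*x^4 + 4*x^3 - 13*x^2 + 10*x - 6.
∫_{-1}^{1} of each monomial x^k gives [2/(k+1) if k even, 0 if k odd]. Integrating term-by-term (or equivalently evaluating the antiderivative F(x) = -x^6/2 + 2*x^5/5 + x^4 - 13*x^3/3 + 5*x^2 - 6*x at the endpoints):
  F(1) − F(−1) = -133/30 − (463/30) = -298/15.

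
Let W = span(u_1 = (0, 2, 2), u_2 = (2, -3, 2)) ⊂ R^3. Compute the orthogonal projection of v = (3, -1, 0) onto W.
proj_W(v) = (34/33, -59/33, 26/33)

Set up U = [u_1 | ... | u_2] ∈ R^(3×2). The projector onto W = col(U) is P = U (U^T U)^(-1) U^T.
Compute U^T U =
  [8, -2]
  [-2, 17],
and U^T v = (-2, 9).
Solve U^T U · c = U^T v for the coefficients: c = (-4/33, 17/33). The projection is proj_W(v) = U c.
Check: (v - proj_W(v)) · u_1 = 0  (should be 0).
Check: (v - proj_W(v)) · u_2 = 0  (should be 0).
Result: proj_W(v) = (34/33, -59/33, 26/33).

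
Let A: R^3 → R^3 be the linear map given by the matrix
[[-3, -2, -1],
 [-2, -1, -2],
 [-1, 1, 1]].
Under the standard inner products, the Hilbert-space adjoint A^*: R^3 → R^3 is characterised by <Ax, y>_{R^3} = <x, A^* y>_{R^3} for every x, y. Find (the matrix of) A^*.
A^* = A^T =
[[-3, -2, -1],
 [-2, -1, 1],
 [-1, -2, 1]]

For real matrices with standard dot products, the defining identity <Ax, y> = <x, A^* y> gives (Ax)^T y = x^T (A^*) y, i.e. x^T A^T y = x^T (A^*) y. Since this holds for all x, y, we must have A^* = A^T. Therefore
A^* =
[[-3, -2, -1],
 [-2, -1, 1],
 [-1, -2, 1]].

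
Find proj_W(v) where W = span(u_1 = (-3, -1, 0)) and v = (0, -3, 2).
proj_W(v) = (-9/10, -3/10, 0)

Set up U = [u_1 | ... | u_1] ∈ R^(3×1). The projector onto W = col(U) is P = U (U^T U)^(-1) U^T.
Compute U^T U =
  [10],
and U^T v = (3).
Solve U^T U · c = U^T v for the coefficients: c = (3/10). The projection is proj_W(v) = U c.
Check: (v - proj_W(v)) · u_1 = 0  (should be 0).
Result: proj_W(v) = (-9/10, -3/10, 0).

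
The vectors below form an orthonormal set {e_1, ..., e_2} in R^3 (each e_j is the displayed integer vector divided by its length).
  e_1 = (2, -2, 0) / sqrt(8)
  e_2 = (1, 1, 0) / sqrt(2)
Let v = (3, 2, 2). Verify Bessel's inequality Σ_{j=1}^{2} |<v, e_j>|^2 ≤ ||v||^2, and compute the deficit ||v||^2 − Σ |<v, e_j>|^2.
Σ |<v, e_j>|^2 = 13; ||v||^2 = 17; deficit = 4

Write each e_j = u_j / sqrt(<u_j, u_j>) where u_j is the displayed integer vector. Then <v, e_j> = <v, u_j> / sqrt(<u_j, u_j>), so |<v, e_j>|^2 = <v, u_j>^2 / <u_j, u_j>.
Coefficients: <v, e_1> = 2/sqrt(8), <v, e_2> = 5/sqrt(2).
Square and sum: Σ |<v, e_j>|^2 = 13.
Compute ||v||^2 = v·v = 17.
Deficit = 17 − 13 = 4 ≥ 0, confirming Bessel's inequality. (The deficit equals ||v − Σ <v,e_j> e_j||^2, the squared distance from v to span{e_j}.)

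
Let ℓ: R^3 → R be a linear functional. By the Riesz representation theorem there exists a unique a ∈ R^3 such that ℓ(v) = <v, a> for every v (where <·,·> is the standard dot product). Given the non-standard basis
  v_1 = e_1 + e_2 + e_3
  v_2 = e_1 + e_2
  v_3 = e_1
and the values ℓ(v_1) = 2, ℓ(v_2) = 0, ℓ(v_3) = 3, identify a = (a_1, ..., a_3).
a = (3, -3, 2)

Write a = (a_1, ..., a_3) in the standard basis. For each basis vector v_i, ℓ(v_i) = <v_i, a> is a linear equation in the a_j's. Collect the n equations into a matrix system V a = ℓ, where row i of V is v_i (expressed in the standard basis). Since V is invertible (lower-triangular with 1s on the diagonal, up to permutation), solve by back-substitution:
  V =
[[1, 1, 1],
 [1, 1, 0],
 [1, 0, 0]]
  V a = (2, 0, 3)
Solving gives a = (3, -3, 2).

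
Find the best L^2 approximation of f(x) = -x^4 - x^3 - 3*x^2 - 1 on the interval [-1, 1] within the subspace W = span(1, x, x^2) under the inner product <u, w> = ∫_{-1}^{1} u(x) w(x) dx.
g(x) = -27*x^2/7 - 3*x/5 - 32/35

The best approximation g ∈ W is the orthogonal projection of f onto W. Writing g = a_0 + a_1 x + a_2 x^2, the coefficients solve the normal equations G · a = b where
  G_{ij} = <φ_i, φ_j> and b_i = <f, φ_i>, with φ_0 = 1, φ_1 = x, φ_2 = x^2.
G =
  [2, 0, 2/3]
  [0, 2/3, 0]
  [2/3, 0, 2/5],
b = (-22/5, -2/5, -226/105).
Solving gives a_0 = -32/35, a_1 = -3/5, a_2 = -27/7, so
  g(x) = -27*x^2/7 - 3*x/5 - 32/35.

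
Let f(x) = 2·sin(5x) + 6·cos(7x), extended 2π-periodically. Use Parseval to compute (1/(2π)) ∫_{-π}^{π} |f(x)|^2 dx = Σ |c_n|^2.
Σ |c_n|^2 = 20

Expand |f|^2 and use orthogonality of {sin(nx), cos(mx)} on [-π, π]:
  ∫_{-π}^{π} sin(nx)^2 dx = π, ∫ cos(mx)^2 dx = π, and cross terms integrate to 0.
So ∫_{-π}^{π} f(x)^2 dx = 2^2 · π + 6^2 · π = (4 + 36)π.
Divide by 2π: (4 + 36)/2 = 20.
By Parseval, this equals Σ |c_n|^2.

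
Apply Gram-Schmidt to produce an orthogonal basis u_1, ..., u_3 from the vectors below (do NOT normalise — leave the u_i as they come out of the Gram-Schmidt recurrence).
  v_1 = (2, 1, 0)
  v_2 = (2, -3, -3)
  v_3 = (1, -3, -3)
Orthogonal basis:
  u_1 = (2, 1, 0)
  u_2 = (8/5, -16/5, -3)
  u_3 = (-9/109, 18/109, -24/109)

Apply the Gram-Schmidt recurrence
  u_1 = v_1
  u_i = v_i − Σ_{j<i} ((v_i · u_j) / (u_j · u_j)) · u_j.

Step by step this gives:
  u_1 = (2, 1, 0)
  u_2 = (8/5, -16/5, -3)
  u_3 = (-9/109, 18/109, -24/109)

Orthogonality check:
  u_2 · u_1 = 0 (should be 0)
  u_3 · u_1 = 0 (should be 0)
  u_3 · u_2 = 0 (should be 0)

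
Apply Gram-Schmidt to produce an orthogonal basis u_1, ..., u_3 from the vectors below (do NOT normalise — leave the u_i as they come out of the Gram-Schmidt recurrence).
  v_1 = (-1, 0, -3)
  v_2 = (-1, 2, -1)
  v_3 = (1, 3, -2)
Orthogonal basis:
  u_1 = (-1, 0, -3)
  u_2 = (-3/5, 2, 1/5)
  u_3 = (24/11, 8/11, -8/11)

Apply the Gram-Schmidt recurrence
  u_1 = v_1
  u_i = v_i − Σ_{j<i} ((v_i · u_j) / (u_j · u_j)) · u_j.

Step by step this gives:
  u_1 = (-1, 0, -3)
  u_2 = (-3/5, 2, 1/5)
  u_3 = (24/11, 8/11, -8/11)

Orthogonality check:
  u_2 · u_1 = 0 (should be 0)
  u_3 · u_1 = 0 (should be 0)
  u_3 · u_2 = 0 (should be 0)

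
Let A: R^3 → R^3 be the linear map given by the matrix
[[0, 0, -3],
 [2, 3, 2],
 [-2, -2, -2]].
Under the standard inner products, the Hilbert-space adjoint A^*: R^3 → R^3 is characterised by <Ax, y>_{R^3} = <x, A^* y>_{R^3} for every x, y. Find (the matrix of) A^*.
A^* = A^T =
[[0, 2, -2],
 [0, 3, -2],
 [-3, 2, -2]]

For real matrices with standard dot products, the defining identity <Ax, y> = <x, A^* y> gives (Ax)^T y = x^T (A^*) y, i.e. x^T A^T y = x^T (A^*) y. Since this holds for all x, y, we must have A^* = A^T. Therefore
A^* =
[[0, 2, -2],
 [0, 3, -2],
 [-3, 2, -2]].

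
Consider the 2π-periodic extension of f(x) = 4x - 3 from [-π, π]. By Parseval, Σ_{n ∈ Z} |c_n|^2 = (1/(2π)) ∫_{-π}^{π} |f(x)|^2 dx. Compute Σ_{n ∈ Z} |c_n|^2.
Σ |c_n|^2 = 16π^2/3 + 9

Expand and integrate term by term over [-π, π]:
  ∫ (4x)^2 dx = 16·(2π^3/3); ∫ 2·4·(-3)·x dx = 0 (odd integrand); ∫ (-3)^2 dx = 9·2π.
So (1/(2π)) ∫_{-π}^{π} (4x - 3)^2 dx = 16π^2/3 + 9 = 16π^2/3 + 9.
Parseval ⇒ Σ |c_n|^2 = 16π^2/3 + 9.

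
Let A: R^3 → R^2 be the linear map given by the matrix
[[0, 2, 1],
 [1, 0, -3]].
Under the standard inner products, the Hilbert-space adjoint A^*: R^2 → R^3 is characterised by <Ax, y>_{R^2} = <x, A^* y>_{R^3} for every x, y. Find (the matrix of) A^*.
A^* = A^T =
[[0, 1],
 [2, 0],
 [1, -3]]

For real matrices with standard dot products, the defining identity <Ax, y> = <x, A^* y> gives (Ax)^T y = x^T (A^*) y, i.e. x^T A^T y = x^T (A^*) y. Since this holds for all x, y, we must have A^* = A^T. Therefore
A^* =
[[0, 1],
 [2, 0],
 [1, -3]].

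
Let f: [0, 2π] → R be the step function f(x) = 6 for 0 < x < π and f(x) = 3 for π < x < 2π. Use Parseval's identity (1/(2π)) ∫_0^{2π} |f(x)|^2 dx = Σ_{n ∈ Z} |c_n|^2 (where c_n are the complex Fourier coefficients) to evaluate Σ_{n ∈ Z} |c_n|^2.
Σ |c_n|^2 = 45/2

Parseval equates the L^2 energy of f (normalised by 1/(2π)) with the ℓ^2 sum of its Fourier coefficients: (1/(2π)) ∫_0^{2π} |f|^2 = Σ |c_n|^2.
Compute the left side: (1/(2π)) [∫_0^π 6^2 dx + ∫_π^{2π} 3^2 dx] = (1/(2π)) · (36π + 9π) = (36 + 9)/2 = 45/2.
So Σ_{n ∈ Z} |c_n|^2 = 45/2.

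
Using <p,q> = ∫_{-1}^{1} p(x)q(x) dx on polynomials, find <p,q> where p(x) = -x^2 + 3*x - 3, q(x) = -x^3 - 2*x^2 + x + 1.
<p,q> = -16/15

Expand the product: p(x)·q(x) = x^5 - x^4 - 4*x^3 + 8*x^2 - 3.
∫_{-1}^{1} of each monomial x^k gives [2/(k+1) if k even, 0 if k odd]. Integrating term-by-term (or equivalently evaluating the antiderivative F(x) = x^6/6 - x^5/5 - x^4 + 8*x^3/3 - 3*x at the endpoints):
  F(1) − F(−1) = -41/30 − (-3/10) = -16/15.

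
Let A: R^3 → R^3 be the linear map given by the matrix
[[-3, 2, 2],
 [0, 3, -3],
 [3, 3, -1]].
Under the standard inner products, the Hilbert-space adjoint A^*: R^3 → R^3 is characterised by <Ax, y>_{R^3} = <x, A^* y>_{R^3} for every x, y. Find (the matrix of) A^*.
A^* = A^T =
[[-3, 0, 3],
 [2, 3, 3],
 [2, -3, -1]]

For real matrices with standard dot products, the defining identity <Ax, y> = <x, A^* y> gives (Ax)^T y = x^T (A^*) y, i.e. x^T A^T y = x^T (A^*) y. Since this holds for all x, y, we must have A^* = A^T. Therefore
A^* =
[[-3, 0, 3],
 [2, 3, 3],
 [2, -3, -1]].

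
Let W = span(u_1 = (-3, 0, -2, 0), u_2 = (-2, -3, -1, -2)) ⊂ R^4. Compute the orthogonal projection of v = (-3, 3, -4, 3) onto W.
proj_W(v) = (-318/85, 603/170, -491/170, 201/85)

Set up U = [u_1 | ... | u_2] ∈ R^(4×2). The projector onto W = col(U) is P = U (U^T U)^(-1) U^T.
Compute U^T U =
  [13, 8]
  [8, 18],
and U^T v = (17, -5).
Solve U^T U · c = U^T v for the coefficients: c = (173/85, -201/170). The projection is proj_W(v) = U c.
Check: (v - proj_W(v)) · u_1 = 0  (should be 0).
Check: (v - proj_W(v)) · u_2 = 0  (should be 0).
Result: proj_W(v) = (-318/85, 603/170, -491/170, 201/85).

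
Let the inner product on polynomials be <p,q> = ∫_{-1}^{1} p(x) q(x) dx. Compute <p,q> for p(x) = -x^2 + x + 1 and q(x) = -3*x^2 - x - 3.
<p,q> = -82/15

Expand the product: p(x)·q(x) = 3*x^4 - 2*x^3 - x^2 - 4*x - 3.
∫_{-1}^{1} of each monomial x^k gives [2/(k+1) if k even, 0 if k odd]. Integrating term-by-term (or equivalently evaluating the antiderivative F(x) = 3*x^5/5 - x^4/2 - x^3/3 - 2*x^2 - 3*x at the endpoints):
  F(1) − F(−1) = -157/30 − (7/30) = -82/15.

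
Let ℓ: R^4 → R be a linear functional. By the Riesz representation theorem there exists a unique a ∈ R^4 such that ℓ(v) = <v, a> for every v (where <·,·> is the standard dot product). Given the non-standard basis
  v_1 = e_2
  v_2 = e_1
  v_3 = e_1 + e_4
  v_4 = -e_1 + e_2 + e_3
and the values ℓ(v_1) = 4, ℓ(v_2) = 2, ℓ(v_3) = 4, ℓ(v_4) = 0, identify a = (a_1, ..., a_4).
a = (2, 4, -2, 2)

Write a = (a_1, ..., a_4) in the standard basis. For each basis vector v_i, ℓ(v_i) = <v_i, a> is a linear equation in the a_j's. Collect the n equations into a matrix system V a = ℓ, where row i of V is v_i (expressed in the standard basis). Since V is invertible (lower-triangular with 1s on the diagonal, up to permutation), solve by back-substitution:
  V =
[[0, 1, 0, 0],
 [1, 0, 0, 0],
 [1, 0, 0, 1],
 [-1, 1, 1, 0]]
  V a = (4, 2, 4, 0)
Solving gives a = (2, 4, -2, 2).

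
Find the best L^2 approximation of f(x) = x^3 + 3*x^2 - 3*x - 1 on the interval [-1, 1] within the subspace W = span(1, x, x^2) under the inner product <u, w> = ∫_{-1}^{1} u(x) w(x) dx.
g(x) = 3*x^2 - 12*x/5 - 1

The best approximation g ∈ W is the orthogonal projection of f onto W. Writing g = a_0 + a_1 x + a_2 x^2, the coefficients solve the normal equations G · a = b where
  G_{ij} = <φ_i, φ_j> and b_i = <f, φ_i>, with φ_0 = 1, φ_1 = x, φ_2 = x^2.
G =
  [2, 0, 2/3]
  [0, 2/3, 0]
  [2/3, 0, 2/5],
b = (0, -8/5, 8/15).
Solving gives a_0 = -1, a_1 = -12/5, a_2 = 3, so
  g(x) = 3*x^2 - 12*x/5 - 1.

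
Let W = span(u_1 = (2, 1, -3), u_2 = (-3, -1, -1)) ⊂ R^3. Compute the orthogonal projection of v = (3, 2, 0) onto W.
proj_W(v) = (227/69, 83/69, -5/69)

Set up U = [u_1 | ... | u_2] ∈ R^(3×2). The projector onto W = col(U) is P = U (U^T U)^(-1) U^T.
Compute U^T U =
  [14, -4]
  [-4, 11],
and U^T v = (8, -11).
Solve U^T U · c = U^T v for the coefficients: c = (22/69, -61/69). The projection is proj_W(v) = U c.
Check: (v - proj_W(v)) · u_1 = 0  (should be 0).
Check: (v - proj_W(v)) · u_2 = 0  (should be 0).
Result: proj_W(v) = (227/69, 83/69, -5/69).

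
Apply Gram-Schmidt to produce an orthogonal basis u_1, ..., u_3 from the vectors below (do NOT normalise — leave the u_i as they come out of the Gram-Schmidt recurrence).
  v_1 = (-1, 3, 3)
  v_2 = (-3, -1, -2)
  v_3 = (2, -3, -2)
Orthogonal basis:
  u_1 = (-1, 3, 3)
  u_2 = (-63/19, -1/19, -20/19)
  u_3 = (-21/230, -77/230, 7/23)

Apply the Gram-Schmidt recurrence
  u_1 = v_1
  u_i = v_i − Σ_{j<i} ((v_i · u_j) / (u_j · u_j)) · u_j.

Step by step this gives:
  u_1 = (-1, 3, 3)
  u_2 = (-63/19, -1/19, -20/19)
  u_3 = (-21/230, -77/230, 7/23)

Orthogonality check:
  u_2 · u_1 = 0 (should be 0)
  u_3 · u_1 = 0 (should be 0)
  u_3 · u_2 = 0 (should be 0)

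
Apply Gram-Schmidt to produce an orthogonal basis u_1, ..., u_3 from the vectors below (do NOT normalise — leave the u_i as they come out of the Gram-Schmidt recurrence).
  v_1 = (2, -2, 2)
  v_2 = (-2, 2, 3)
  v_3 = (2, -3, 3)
Orthogonal basis:
  u_1 = (2, -2, 2)
  u_2 = (-5/3, 5/3, 10/3)
  u_3 = (-1/2, -1/2, 0)

Apply the Gram-Schmidt recurrence
  u_1 = v_1
  u_i = v_i − Σ_{j<i} ((v_i · u_j) / (u_j · u_j)) · u_j.

Step by step this gives:
  u_1 = (2, -2, 2)
  u_2 = (-5/3, 5/3, 10/3)
  u_3 = (-1/2, -1/2, 0)

Orthogonality check:
  u_2 · u_1 = 0 (should be 0)
  u_3 · u_1 = 0 (should be 0)
  u_3 · u_2 = 0 (should be 0)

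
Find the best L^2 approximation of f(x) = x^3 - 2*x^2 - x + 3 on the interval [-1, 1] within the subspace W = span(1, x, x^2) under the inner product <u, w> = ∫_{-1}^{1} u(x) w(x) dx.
g(x) = -2*x^2 - 2*x/5 + 3

The best approximation g ∈ W is the orthogonal projection of f onto W. Writing g = a_0 + a_1 x + a_2 x^2, the coefficients solve the normal equations G · a = b where
  G_{ij} = <φ_i, φ_j> and b_i = <f, φ_i>, with φ_0 = 1, φ_1 = x, φ_2 = x^2.
G =
  [2, 0, 2/3]
  [0, 2/3, 0]
  [2/3, 0, 2/5],
b = (14/3, -4/15, 6/5).
Solving gives a_0 = 3, a_1 = -2/5, a_2 = -2, so
  g(x) = -2*x^2 - 2*x/5 + 3.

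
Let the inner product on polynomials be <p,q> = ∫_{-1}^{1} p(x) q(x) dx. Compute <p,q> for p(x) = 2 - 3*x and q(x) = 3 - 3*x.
<p,q> = 18

Expand the product: p(x)·q(x) = 9*x^2 - 15*x + 6.
∫_{-1}^{1} of each monomial x^k gives [2/(k+1) if k even, 0 if k odd]. Integrating term-by-term (or equivalently evaluating the antiderivative F(x) = 3*x^3 - 15*x^2/2 + 6*x at the endpoints):
  F(1) − F(−1) = 3/2 − (-33/2) = 18.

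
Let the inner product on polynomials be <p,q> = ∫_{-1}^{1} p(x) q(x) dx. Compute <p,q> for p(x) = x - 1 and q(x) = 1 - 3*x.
<p,q> = -4

Expand the product: p(x)·q(x) = -3*x^2 + 4*x - 1.
∫_{-1}^{1} of each monomial x^k gives [2/(k+1) if k even, 0 if k odd]. Integrating term-by-term (or equivalently evaluating the antiderivative F(x) = -x^3 + 2*x^2 - x at the endpoints):
  F(1) − F(−1) = 0 − (4) = -4.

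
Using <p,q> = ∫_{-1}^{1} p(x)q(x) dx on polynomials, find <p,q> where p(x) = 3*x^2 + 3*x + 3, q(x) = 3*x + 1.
<p,q> = 14

Expand the product: p(x)·q(x) = 9*x^3 + 12*x^2 + 12*x + 3.
∫_{-1}^{1} of each monomial x^k gives [2/(k+1) if k even, 0 if k odd]. Integrating term-by-term (or equivalently evaluating the antiderivative F(x) = 9*x^4/4 + 4*x^3 + 6*x^2 + 3*x at the endpoints):
  F(1) − F(−1) = 61/4 − (5/4) = 14.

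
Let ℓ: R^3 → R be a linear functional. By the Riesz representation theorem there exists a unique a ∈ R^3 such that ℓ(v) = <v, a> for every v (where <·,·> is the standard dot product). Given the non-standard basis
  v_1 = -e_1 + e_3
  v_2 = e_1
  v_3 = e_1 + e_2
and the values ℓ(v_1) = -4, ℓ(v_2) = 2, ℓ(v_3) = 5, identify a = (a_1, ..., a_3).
a = (2, 3, -2)

Write a = (a_1, ..., a_3) in the standard basis. For each basis vector v_i, ℓ(v_i) = <v_i, a> is a linear equation in the a_j's. Collect the n equations into a matrix system V a = ℓ, where row i of V is v_i (expressed in the standard basis). Since V is invertible (lower-triangular with 1s on the diagonal, up to permutation), solve by back-substitution:
  V =
[[-1, 0, 1],
 [1, 0, 0],
 [1, 1, 0]]
  V a = (-4, 2, 5)
Solving gives a = (2, 3, -2).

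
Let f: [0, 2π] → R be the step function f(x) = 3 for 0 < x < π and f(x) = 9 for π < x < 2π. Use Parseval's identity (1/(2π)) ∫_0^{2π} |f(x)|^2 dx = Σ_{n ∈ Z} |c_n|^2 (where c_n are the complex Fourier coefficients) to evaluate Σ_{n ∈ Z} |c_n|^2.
Σ |c_n|^2 = 45

Parseval equates the L^2 energy of f (normalised by 1/(2π)) with the ℓ^2 sum of its Fourier coefficients: (1/(2π)) ∫_0^{2π} |f|^2 = Σ |c_n|^2.
Compute the left side: (1/(2π)) [∫_0^π 3^2 dx + ∫_π^{2π} 9^2 dx] = (1/(2π)) · (9π + 81π) = (9 + 81)/2 = 45.
So Σ_{n ∈ Z} |c_n|^2 = 45.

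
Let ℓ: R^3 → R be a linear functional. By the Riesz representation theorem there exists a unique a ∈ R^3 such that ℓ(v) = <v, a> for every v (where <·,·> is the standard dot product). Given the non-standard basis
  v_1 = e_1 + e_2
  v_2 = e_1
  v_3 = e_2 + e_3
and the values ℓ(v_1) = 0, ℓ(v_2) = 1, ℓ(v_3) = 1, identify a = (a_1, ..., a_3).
a = (1, -1, 2)

Write a = (a_1, ..., a_3) in the standard basis. For each basis vector v_i, ℓ(v_i) = <v_i, a> is a linear equation in the a_j's. Collect the n equations into a matrix system V a = ℓ, where row i of V is v_i (expressed in the standard basis). Since V is invertible (lower-triangular with 1s on the diagonal, up to permutation), solve by back-substitution:
  V =
[[1, 1, 0],
 [1, 0, 0],
 [0, 1, 1]]
  V a = (0, 1, 1)
Solving gives a = (1, -1, 2).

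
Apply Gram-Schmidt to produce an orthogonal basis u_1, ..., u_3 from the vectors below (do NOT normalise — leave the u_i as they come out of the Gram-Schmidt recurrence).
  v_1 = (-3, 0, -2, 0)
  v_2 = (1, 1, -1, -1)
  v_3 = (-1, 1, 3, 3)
Orthogonal basis:
  u_1 = (-3, 0, -2, 0)
  u_2 = (10/13, 1, -15/13, -1)
  u_3 = (-8/17, 44/17, 12/17, 24/17)

Apply the Gram-Schmidt recurrence
  u_1 = v_1
  u_i = v_i − Σ_{j<i} ((v_i · u_j) / (u_j · u_j)) · u_j.

Step by step this gives:
  u_1 = (-3, 0, -2, 0)
  u_2 = (10/13, 1, -15/13, -1)
  u_3 = (-8/17, 44/17, 12/17, 24/17)

Orthogonality check:
  u_2 · u_1 = 0 (should be 0)
  u_3 · u_1 = 0 (should be 0)
  u_3 · u_2 = 0 (should be 0)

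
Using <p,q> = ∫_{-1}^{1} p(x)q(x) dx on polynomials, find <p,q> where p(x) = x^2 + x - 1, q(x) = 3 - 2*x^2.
<p,q> = -52/15

Expand the product: p(x)·q(x) = -2*x^4 - 2*x^3 + 5*x^2 + 3*x - 3.
∫_{-1}^{1} of each monomial x^k gives [2/(k+1) if k even, 0 if k odd]. Integrating term-by-term (or equivalently evaluating the antiderivative F(x) = -2*x^5/5 - x^4/2 + 5*x^3/3 + 3*x^2/2 - 3*x at the endpoints):
  F(1) − F(−1) = -11/15 − (41/15) = -52/15.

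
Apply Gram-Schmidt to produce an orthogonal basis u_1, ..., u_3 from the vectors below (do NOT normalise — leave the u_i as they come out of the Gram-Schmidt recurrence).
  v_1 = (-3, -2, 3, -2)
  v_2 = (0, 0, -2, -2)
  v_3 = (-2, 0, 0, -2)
Orthogonal basis:
  u_1 = (-3, -2, 3, -2)
  u_2 = (-3/13, -2/13, -23/13, -28/13)
  u_3 = (-12/17, 44/51, -4/51, 4/51)

Apply the Gram-Schmidt recurrence
  u_1 = v_1
  u_i = v_i − Σ_{j<i} ((v_i · u_j) / (u_j · u_j)) · u_j.

Step by step this gives:
  u_1 = (-3, -2, 3, -2)
  u_2 = (-3/13, -2/13, -23/13, -28/13)
  u_3 = (-12/17, 44/51, -4/51, 4/51)

Orthogonality check:
  u_2 · u_1 = 0 (should be 0)
  u_3 · u_1 = 0 (should be 0)
  u_3 · u_2 = 0 (should be 0)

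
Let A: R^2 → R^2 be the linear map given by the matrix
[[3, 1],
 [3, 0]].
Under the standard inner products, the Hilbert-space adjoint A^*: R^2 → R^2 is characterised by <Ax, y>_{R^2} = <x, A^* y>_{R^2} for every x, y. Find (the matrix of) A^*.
A^* = A^T =
[[3, 3],
 [1, 0]]

For real matrices with standard dot products, the defining identity <Ax, y> = <x, A^* y> gives (Ax)^T y = x^T (A^*) y, i.e. x^T A^T y = x^T (A^*) y. Since this holds for all x, y, we must have A^* = A^T. Therefore
A^* =
[[3, 3],
 [1, 0]].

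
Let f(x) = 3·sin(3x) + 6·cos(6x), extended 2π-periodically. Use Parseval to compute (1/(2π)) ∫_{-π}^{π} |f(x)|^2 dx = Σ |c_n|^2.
Σ |c_n|^2 = 45/2

Expand |f|^2 and use orthogonality of {sin(nx), cos(mx)} on [-π, π]:
  ∫_{-π}^{π} sin(nx)^2 dx = π, ∫ cos(mx)^2 dx = π, and cross terms integrate to 0.
So ∫_{-π}^{π} f(x)^2 dx = 3^2 · π + 6^2 · π = (9 + 36)π.
Divide by 2π: (9 + 36)/2 = 45/2.
By Parseval, this equals Σ |c_n|^2.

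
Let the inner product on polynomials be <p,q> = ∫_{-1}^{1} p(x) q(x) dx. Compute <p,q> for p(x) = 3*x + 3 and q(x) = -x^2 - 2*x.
<p,q> = -6

Expand the product: p(x)·q(x) = -3*x^3 - 9*x^2 - 6*x.
∫_{-1}^{1} of each monomial x^k gives [2/(k+1) if k even, 0 if k odd]. Integrating term-by-term (or equivalently evaluating the antiderivative F(x) = -3*x^4/4 - 3*x^3 - 3*x^2 at the endpoints):
  F(1) − F(−1) = -27/4 − (-3/4) = -6.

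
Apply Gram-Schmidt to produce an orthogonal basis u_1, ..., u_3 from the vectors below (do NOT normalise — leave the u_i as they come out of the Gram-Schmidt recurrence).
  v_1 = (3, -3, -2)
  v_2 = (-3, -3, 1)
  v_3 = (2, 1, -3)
Orthogonal basis:
  u_1 = (3, -3, -2)
  u_2 = (-30/11, -36/11, 9/11)
  u_3 = (-39/46, 13/46, -39/23)

Apply the Gram-Schmidt recurrence
  u_1 = v_1
  u_i = v_i − Σ_{j<i} ((v_i · u_j) / (u_j · u_j)) · u_j.

Step by step this gives:
  u_1 = (3, -3, -2)
  u_2 = (-30/11, -36/11, 9/11)
  u_3 = (-39/46, 13/46, -39/23)

Orthogonality check:
  u_2 · u_1 = 0 (should be 0)
  u_3 · u_1 = 0 (should be 0)
  u_3 · u_2 = 0 (should be 0)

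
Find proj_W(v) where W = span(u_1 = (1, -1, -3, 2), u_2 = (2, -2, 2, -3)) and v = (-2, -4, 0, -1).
proj_W(v) = (266/251, -266/251, 42/251, -203/251)

Set up U = [u_1 | ... | u_2] ∈ R^(4×2). The projector onto W = col(U) is P = U (U^T U)^(-1) U^T.
Compute U^T U =
  [15, -8]
  [-8, 21],
and U^T v = (0, 7).
Solve U^T U · c = U^T v for the coefficients: c = (56/251, 105/251). The projection is proj_W(v) = U c.
Check: (v - proj_W(v)) · u_1 = 0  (should be 0).
Check: (v - proj_W(v)) · u_2 = 0  (should be 0).
Result: proj_W(v) = (266/251, -266/251, 42/251, -203/251).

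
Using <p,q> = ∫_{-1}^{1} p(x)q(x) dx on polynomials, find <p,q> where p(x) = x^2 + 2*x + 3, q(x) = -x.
<p,q> = -4/3

Expand the product: p(x)·q(x) = -x^3 - 2*x^2 - 3*x.
∫_{-1}^{1} of each monomial x^k gives [2/(k+1) if k even, 0 if k odd]. Integrating term-by-term (or equivalently evaluating the antiderivative F(x) = -x^4/4 - 2*x^3/3 - 3*x^2/2 at the endpoints):
  F(1) − F(−1) = -29/12 − (-13/12) = -4/3.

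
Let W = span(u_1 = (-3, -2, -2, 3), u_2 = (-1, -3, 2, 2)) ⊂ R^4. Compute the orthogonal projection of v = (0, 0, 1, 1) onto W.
proj_W(v) = (-15/347, -227/347, 238/347, 108/347)

Set up U = [u_1 | ... | u_2] ∈ R^(4×2). The projector onto W = col(U) is P = U (U^T U)^(-1) U^T.
Compute U^T U =
  [26, 11]
  [11, 18],
and U^T v = (1, 4).
Solve U^T U · c = U^T v for the coefficients: c = (-26/347, 93/347). The projection is proj_W(v) = U c.
Check: (v - proj_W(v)) · u_1 = 0  (should be 0).
Check: (v - proj_W(v)) · u_2 = 0  (should be 0).
Result: proj_W(v) = (-15/347, -227/347, 238/347, 108/347).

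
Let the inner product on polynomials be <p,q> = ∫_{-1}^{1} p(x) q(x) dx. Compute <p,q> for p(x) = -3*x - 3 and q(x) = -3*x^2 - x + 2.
<p,q> = -4

Expand the product: p(x)·q(x) = 9*x^3 + 12*x^2 - 3*x - 6.
∫_{-1}^{1} of each monomial x^k gives [2/(k+1) if k even, 0 if k odd]. Integrating term-by-term (or equivalently evaluating the antiderivative F(x) = 9*x^4/4 + 4*x^3 - 3*x^2/2 - 6*x at the endpoints):
  F(1) − F(−1) = -5/4 − (11/4) = -4.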